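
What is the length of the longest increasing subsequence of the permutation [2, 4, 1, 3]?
2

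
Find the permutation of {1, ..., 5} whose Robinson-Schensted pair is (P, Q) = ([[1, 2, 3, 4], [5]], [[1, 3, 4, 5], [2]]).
5 1 2 3 4

Reverse the RSK construction: for i from n down to 1, find the cell of Q containing i, remove the entry at that cell from P, and reverse-bump it up through P; the value ejected from row 1 is w(i).

Step i=5: Q has 5 at row 1, column 4; remove that cell from P, ejecting 4. So w(5) = 4. P is now [[1, 2, 3], [5]].
Step i=4: Q has 4 at row 1, column 3; remove that cell from P, ejecting 3. So w(4) = 3. P is now [[1, 2], [5]].
Step i=3: Q has 3 at row 1, column 2; remove that cell from P, ejecting 2. So w(3) = 2. P is now [[1], [5]].
Step i=2: Q has 2 at row 2, column 1; remove 5 from row 2 of P and reverse-bump: 5 enters row 1 and ejects 1. So w(2) = 1. P is now [[5]].
Step i=1: Q has 1 at row 1, column 1; remove that cell from P, ejecting 5. So w(1) = 5. P is now [].

So w = 5 1 2 3 4.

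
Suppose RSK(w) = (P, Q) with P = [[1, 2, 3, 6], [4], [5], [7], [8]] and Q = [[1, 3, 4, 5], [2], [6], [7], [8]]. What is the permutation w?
Reverse the RSK construction: for i from n down to 1, find the cell of Q containing i, remove the entry at that cell from P, and reverse-bump it up through P; the value ejected from row 1 is w(i).

Step i=8: Q has 8 at row 5, column 1; remove 8 from row 5 of P and reverse-bump: 8 enters row 4 and ejects 7; 7 enters row 3 and ejects 5; 5 enters row 2 and ejects 4; 4 enters row 1 and ejects 3. So w(8) = 3. P is now [[1, 2, 4, 6], [5], [7], [8]].
Step i=7: Q has 7 at row 4, column 1; remove 8 from row 4 of P and reverse-bump: 8 enters row 3 and ejects 7; 7 enters row 2 and ejects 5; 5 enters row 1 and ejects 4. So w(7) = 4. P is now [[1, 2, 5, 6], [7], [8]].
Step i=6: Q has 6 at row 3, column 1; remove 8 from row 3 of P and reverse-bump: 8 enters row 2 and ejects 7; 7 enters row 1 and ejects 6. So w(6) = 6. P is now [[1, 2, 5, 7], [8]].
Step i=5: Q has 5 at row 1, column 4; remove that cell from P, ejecting 7. So w(5) = 7. P is now [[1, 2, 5], [8]].
Step i=4: Q has 4 at row 1, column 3; remove that cell from P, ejecting 5. So w(4) = 5. P is now [[1, 2], [8]].
Step i=3: Q has 3 at row 1, column 2; remove that cell from P, ejecting 2. So w(3) = 2. P is now [[1], [8]].
Step i=2: Q has 2 at row 2, column 1; remove 8 from row 2 of P and reverse-bump: 8 enters row 1 and ejects 1. So w(2) = 1. P is now [[8]].
Step i=1: Q has 1 at row 1, column 1; remove that cell from P, ejecting 8. So w(1) = 8. P is now [].

So w = 8 1 2 5 7 6 4 3.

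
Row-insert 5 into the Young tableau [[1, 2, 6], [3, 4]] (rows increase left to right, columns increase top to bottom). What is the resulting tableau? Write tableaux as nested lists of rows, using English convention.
[[1, 2, 5], [3, 4, 6]]

In row 1, 5 replaces 6 (the leftmost entry greater than 5); 6 is bumped to row 2. 6 is appended to row 2. The new tableau is [[1, 2, 5], [3, 4, 6]].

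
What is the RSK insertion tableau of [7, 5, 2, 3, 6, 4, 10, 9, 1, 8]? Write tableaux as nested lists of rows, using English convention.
Insert 7: appended to row 1. P = [[7]].
Insert 5: 5 bumps 7 from row 1; 7 starts row 2. P = [[5], [7]].
Insert 2: 2 bumps 5 from row 1; 5 bumps 7 from row 2; 7 starts row 3. P = [[2], [5], [7]].
Insert 3: appended to row 1. P = [[2, 3], [5], [7]].
Insert 6: appended to row 1. P = [[2, 3, 6], [5], [7]].
Insert 4: 4 bumps 6 from row 1; 6 appends to row 2. P = [[2, 3, 4], [5, 6], [7]].
Insert 10: appended to row 1. P = [[2, 3, 4, 10], [5, 6], [7]].
Insert 9: 9 bumps 10 from row 1; 10 appends to row 2. P = [[2, 3, 4, 9], [5, 6, 10], [7]].
Insert 1: 1 bumps 2 from row 1; 2 bumps 5 from row 2; 5 bumps 7 from row 3; 7 starts row 4. P = [[1, 3, 4, 9], [2, 6, 10], [5], [7]].
Insert 8: 8 bumps 9 from row 1; 9 bumps 10 from row 2; 10 appends to row 3. P = [[1, 3, 4, 8], [2, 6, 9], [5, 10], [7]].

So P = [[1, 3, 4, 8], [2, 6, 9], [5, 10], [7]].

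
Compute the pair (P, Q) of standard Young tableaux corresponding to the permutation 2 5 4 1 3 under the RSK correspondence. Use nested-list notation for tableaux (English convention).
P = [[1, 3], [2, 4], [5]], Q = [[1, 2], [3, 5], [4]]

Insert each entry of the permutation into P by Schensted row insertion, recording in Q the position of each new cell.

Insert 2: appended to row 1. P = [[2]], Q = [[1]].
Insert 5: appended to row 1. P = [[2, 5]], Q = [[1, 2]].
Insert 4: 4 bumps 5 from row 1; 5 starts row 2. P = [[2, 4], [5]], Q = [[1, 2], [3]].
Insert 1: 1 bumps 2 from row 1; 2 bumps 5 from row 2; 5 starts row 3. P = [[1, 4], [2], [5]], Q = [[1, 2], [3], [4]].
Insert 3: 3 bumps 4 from row 1; 4 appends to row 2. P = [[1, 3], [2, 4], [5]], Q = [[1, 2], [3, 5], [4]].

So P = [[1, 3], [2, 4], [5]], Q = [[1, 2], [3, 5], [4]].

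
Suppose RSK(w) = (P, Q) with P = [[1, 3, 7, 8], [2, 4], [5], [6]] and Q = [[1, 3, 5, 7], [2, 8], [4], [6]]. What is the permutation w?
6 2 5 4 7 1 8 3

Reverse the RSK construction: for i from n down to 1, find the cell of Q containing i, remove the entry at that cell from P, and reverse-bump it up through P; the value ejected from row 1 is w(i).

Step i=8: Q has 8 at row 2, column 2; remove 4 from row 2 of P and reverse-bump: 4 enters row 1 and ejects 3. So w(8) = 3. P is now [[1, 4, 7, 8], [2], [5], [6]].
Step i=7: Q has 7 at row 1, column 4; remove that cell from P, ejecting 8. So w(7) = 8. P is now [[1, 4, 7], [2], [5], [6]].
Step i=6: Q has 6 at row 4, column 1; remove 6 from row 4 of P and reverse-bump: 6 enters row 3 and ejects 5; 5 enters row 2 and ejects 2; 2 enters row 1 and ejects 1. So w(6) = 1. P is now [[2, 4, 7], [5], [6]].
Step i=5: Q has 5 at row 1, column 3; remove that cell from P, ejecting 7. So w(5) = 7. P is now [[2, 4], [5], [6]].
Step i=4: Q has 4 at row 3, column 1; remove 6 from row 3 of P and reverse-bump: 6 enters row 2 and ejects 5; 5 enters row 1 and ejects 4. So w(4) = 4. P is now [[2, 5], [6]].
Step i=3: Q has 3 at row 1, column 2; remove that cell from P, ejecting 5. So w(3) = 5. P is now [[2], [6]].
Step i=2: Q has 2 at row 2, column 1; remove 6 from row 2 of P and reverse-bump: 6 enters row 1 and ejects 2. So w(2) = 2. P is now [[6]].
Step i=1: Q has 1 at row 1, column 1; remove that cell from P, ejecting 6. So w(1) = 6. P is now [].

So w = 6 2 5 4 7 1 8 3.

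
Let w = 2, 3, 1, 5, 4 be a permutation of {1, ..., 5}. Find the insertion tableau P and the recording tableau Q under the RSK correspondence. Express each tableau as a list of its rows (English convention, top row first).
Insert each entry of the permutation into P by Schensted row insertion, recording in Q the position of each new cell.

Insert 2: appended to row 1. P = [[2]].
Insert 3: appended to row 1. P = [[2, 3]].
Insert 1: 1 bumps 2 from row 1; 2 starts row 2. P = [[1, 3], [2]].
Insert 5: appended to row 1. P = [[1, 3, 5], [2]].
Insert 4: 4 bumps 5 from row 1; 5 appends to row 2. P = [[1, 3, 4], [2, 5]].

So P = [[1, 3, 4], [2, 5]], Q = [[1, 2, 4], [3, 5]].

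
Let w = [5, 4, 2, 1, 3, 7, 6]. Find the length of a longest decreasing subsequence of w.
4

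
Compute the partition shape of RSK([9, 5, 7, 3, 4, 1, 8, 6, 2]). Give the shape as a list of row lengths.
Row-insert each entry into an empty tableau.

After inserting 9: P = [[9]].
After inserting 5: P = [[5], [9]].
After inserting 7: P = [[5, 7], [9]].
After inserting 3: P = [[3, 7], [5], [9]].
After inserting 4: P = [[3, 4], [5, 7], [9]].
After inserting 1: P = [[1, 4], [3, 7], [5], [9]].
After inserting 8: P = [[1, 4, 8], [3, 7], [5], [9]].
After inserting 6: P = [[1, 4, 6], [3, 7, 8], [5], [9]].
After inserting 2: P = [[1, 2, 6], [3, 4, 8], [5, 7], [9]].

The final insertion tableau P = [[1, 2, 6], [3, 4, 8], [5, 7], [9]] has shape [3, 3, 2, 1].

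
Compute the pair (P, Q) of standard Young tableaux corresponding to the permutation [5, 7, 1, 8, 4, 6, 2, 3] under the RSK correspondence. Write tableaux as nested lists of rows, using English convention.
P = [[1, 2, 3], [4, 6, 8], [5, 7]], Q = [[1, 2, 4], [3, 5, 6], [7, 8]]

Insert each entry of the permutation into P by Schensted row insertion, recording in Q the position of each new cell.

Insert 5: appended to row 1. P = [[5]].
Insert 7: appended to row 1. P = [[5, 7]].
Insert 1: 1 bumps 5 from row 1; 5 starts row 2. P = [[1, 7], [5]].
Insert 8: appended to row 1. P = [[1, 7, 8], [5]].
Insert 4: 4 bumps 7 from row 1; 7 appends to row 2. P = [[1, 4, 8], [5, 7]].
Insert 6: 6 bumps 8 from row 1; 8 appends to row 2. P = [[1, 4, 6], [5, 7, 8]].
Insert 2: 2 bumps 4 from row 1; 4 bumps 5 from row 2; 5 starts row 3. P = [[1, 2, 6], [4, 7, 8], [5]].
Insert 3: 3 bumps 6 from row 1; 6 bumps 7 from row 2; 7 appends to row 3. P = [[1, 2, 3], [4, 6, 8], [5, 7]].

So P = [[1, 2, 3], [4, 6, 8], [5, 7]], Q = [[1, 2, 4], [3, 5, 6], [7, 8]].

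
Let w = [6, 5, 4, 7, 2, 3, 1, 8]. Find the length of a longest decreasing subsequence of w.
5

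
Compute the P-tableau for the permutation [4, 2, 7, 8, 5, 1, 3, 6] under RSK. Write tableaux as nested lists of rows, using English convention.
P = [[1, 3, 6], [2, 5, 8], [4, 7]]

Insert 4: appended to row 1. P = [[4]].
Insert 2: 2 bumps 4 from row 1; 4 starts row 2. P = [[2], [4]].
Insert 7: appended to row 1. P = [[2, 7], [4]].
Insert 8: appended to row 1. P = [[2, 7, 8], [4]].
Insert 5: 5 bumps 7 from row 1; 7 appends to row 2. P = [[2, 5, 8], [4, 7]].
Insert 1: 1 bumps 2 from row 1; 2 bumps 4 from row 2; 4 starts row 3. P = [[1, 5, 8], [2, 7], [4]].
Insert 3: 3 bumps 5 from row 1; 5 bumps 7 from row 2; 7 appends to row 3. P = [[1, 3, 8], [2, 5], [4, 7]].
Insert 6: 6 bumps 8 from row 1; 8 appends to row 2. P = [[1, 3, 6], [2, 5, 8], [4, 7]].

So P = [[1, 3, 6], [2, 5, 8], [4, 7]].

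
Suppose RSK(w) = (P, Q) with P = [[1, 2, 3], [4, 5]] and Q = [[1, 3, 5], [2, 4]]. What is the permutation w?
Reverse the RSK construction: for i from n down to 1, find the cell of Q containing i, remove the entry at that cell from P, and reverse-bump it up through P; the value ejected from row 1 is w(i).

Step i=5: Q has 5 at row 1, column 3; remove that cell from P, ejecting 3. So w(5) = 3. P is now [[1, 2], [4, 5]].
Step i=4: Q has 4 at row 2, column 2; remove 5 from row 2 of P and reverse-bump: 5 enters row 1 and ejects 2. So w(4) = 2. P is now [[1, 5], [4]].
Step i=3: Q has 3 at row 1, column 2; remove that cell from P, ejecting 5. So w(3) = 5. P is now [[1], [4]].
Step i=2: Q has 2 at row 2, column 1; remove 4 from row 2 of P and reverse-bump: 4 enters row 1 and ejects 1. So w(2) = 1. P is now [[4]].
Step i=1: Q has 1 at row 1, column 1; remove that cell from P, ejecting 4. So w(1) = 4. P is now [].

So w = 4 1 5 2 3.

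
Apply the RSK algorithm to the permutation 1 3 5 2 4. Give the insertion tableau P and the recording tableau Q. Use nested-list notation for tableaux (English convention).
P = [[1, 2, 4], [3, 5]], Q = [[1, 2, 3], [4, 5]]

Insert each entry of the permutation into P by Schensted row insertion, recording in Q the position of each new cell.

Insert 1: appended to row 1. P = [[1]].
Insert 3: appended to row 1. P = [[1, 3]].
Insert 5: appended to row 1. P = [[1, 3, 5]].
Insert 2: 2 bumps 3 from row 1; 3 starts row 2. P = [[1, 2, 5], [3]].
Insert 4: 4 bumps 5 from row 1; 5 appends to row 2. P = [[1, 2, 4], [3, 5]].

So P = [[1, 2, 4], [3, 5]], Q = [[1, 2, 3], [4, 5]].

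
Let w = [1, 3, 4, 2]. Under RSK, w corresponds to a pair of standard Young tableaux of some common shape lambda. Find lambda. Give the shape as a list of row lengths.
[3, 1]

Row-insert each entry into an empty tableau.

After inserting 1: P = [[1]].
After inserting 3: P = [[1, 3]].
After inserting 4: P = [[1, 3, 4]].
After inserting 2: P = [[1, 2, 4], [3]].

The final insertion tableau P = [[1, 2, 4], [3]] has shape [3, 1].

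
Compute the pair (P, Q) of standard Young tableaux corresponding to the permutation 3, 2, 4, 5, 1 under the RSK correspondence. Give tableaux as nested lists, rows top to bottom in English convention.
Insert each entry of the permutation into P by Schensted row insertion, recording in Q the position of each new cell.

Insert 3: appended to row 1. P = [[3]].
Insert 2: 2 bumps 3 from row 1; 3 starts row 2. P = [[2], [3]].
Insert 4: appended to row 1. P = [[2, 4], [3]].
Insert 5: appended to row 1. P = [[2, 4, 5], [3]].
Insert 1: 1 bumps 2 from row 1; 2 bumps 3 from row 2; 3 starts row 3. P = [[1, 4, 5], [2], [3]].

So P = [[1, 4, 5], [2], [3]], Q = [[1, 3, 4], [2], [5]].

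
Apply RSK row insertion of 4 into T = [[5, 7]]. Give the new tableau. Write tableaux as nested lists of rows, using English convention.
[[4, 7], [5]]

In row 1, 4 replaces 5 (the leftmost entry greater than 4); 5 is bumped to row 2. 5 starts a new row 2. The new tableau is [[4, 7], [5]].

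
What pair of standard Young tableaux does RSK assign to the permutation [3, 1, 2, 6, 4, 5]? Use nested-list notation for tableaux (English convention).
Insert each entry of the permutation into P by Schensted row insertion, recording in Q the position of each new cell.

Insert 3: appended to row 1. P = [[3]].
Insert 1: 1 bumps 3 from row 1; 3 starts row 2. P = [[1], [3]].
Insert 2: appended to row 1. P = [[1, 2], [3]].
Insert 6: appended to row 1. P = [[1, 2, 6], [3]].
Insert 4: 4 bumps 6 from row 1; 6 appends to row 2. P = [[1, 2, 4], [3, 6]].
Insert 5: appended to row 1. P = [[1, 2, 4, 5], [3, 6]].

So P = [[1, 2, 4, 5], [3, 6]], Q = [[1, 3, 4, 6], [2, 5]].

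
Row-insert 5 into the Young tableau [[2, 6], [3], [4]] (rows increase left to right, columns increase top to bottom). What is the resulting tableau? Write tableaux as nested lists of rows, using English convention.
[[2, 5], [3, 6], [4]]

In row 1, 5 replaces 6 (the leftmost entry greater than 5); 6 is bumped to row 2. 6 is appended to row 2. The new tableau is [[2, 5], [3, 6], [4]].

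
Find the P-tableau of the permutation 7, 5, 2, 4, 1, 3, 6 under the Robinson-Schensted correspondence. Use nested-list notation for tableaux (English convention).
P = [[1, 3, 6], [2, 4], [5], [7]]

After inserting 7: P = [[7]].
After inserting 5: P = [[5], [7]].
After inserting 2: P = [[2], [5], [7]].
After inserting 4: P = [[2, 4], [5], [7]].
After inserting 1: P = [[1, 4], [2], [5], [7]].
After inserting 3: P = [[1, 3], [2, 4], [5], [7]].
After inserting 6: P = [[1, 3, 6], [2, 4], [5], [7]].

So P = [[1, 3, 6], [2, 4], [5], [7]].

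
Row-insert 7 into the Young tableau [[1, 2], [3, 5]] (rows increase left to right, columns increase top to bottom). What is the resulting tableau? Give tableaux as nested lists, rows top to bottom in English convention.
7 is larger than every entry of row 1, so it is appended to row 1. The new tableau is [[1, 2, 7], [3, 5]].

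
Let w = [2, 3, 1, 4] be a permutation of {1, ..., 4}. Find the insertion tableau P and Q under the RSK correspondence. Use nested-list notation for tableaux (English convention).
P = [[1, 3, 4], [2]], Q = [[1, 2, 4], [3]]

Insert each entry of the permutation into P by Schensted row insertion, recording in Q the position of each new cell.

Insert 2: appended to row 1. P = [[2]].
Insert 3: appended to row 1. P = [[2, 3]].
Insert 1: 1 bumps 2 from row 1; 2 starts row 2. P = [[1, 3], [2]].
Insert 4: appended to row 1. P = [[1, 3, 4], [2]].

So P = [[1, 3, 4], [2]], Q = [[1, 2, 4], [3]].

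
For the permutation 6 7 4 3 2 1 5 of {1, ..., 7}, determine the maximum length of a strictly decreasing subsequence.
5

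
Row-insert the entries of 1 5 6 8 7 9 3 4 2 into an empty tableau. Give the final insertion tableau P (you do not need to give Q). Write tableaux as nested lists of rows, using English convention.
P = [[1, 2, 4, 7, 9], [3, 6], [5], [8]]

Insert 1: appended to row 1. P = [[1]].
Insert 5: appended to row 1. P = [[1, 5]].
Insert 6: appended to row 1. P = [[1, 5, 6]].
Insert 8: appended to row 1. P = [[1, 5, 6, 8]].
Insert 7: 7 bumps 8 from row 1; 8 starts row 2. P = [[1, 5, 6, 7], [8]].
Insert 9: appended to row 1. P = [[1, 5, 6, 7, 9], [8]].
Insert 3: 3 bumps 5 from row 1; 5 bumps 8 from row 2; 8 starts row 3. P = [[1, 3, 6, 7, 9], [5], [8]].
Insert 4: 4 bumps 6 from row 1; 6 appends to row 2. P = [[1, 3, 4, 7, 9], [5, 6], [8]].
Insert 2: 2 bumps 3 from row 1; 3 bumps 5 from row 2; 5 bumps 8 from row 3; 8 starts row 4. P = [[1, 2, 4, 7, 9], [3, 6], [5], [8]].

So P = [[1, 2, 4, 7, 9], [3, 6], [5], [8]].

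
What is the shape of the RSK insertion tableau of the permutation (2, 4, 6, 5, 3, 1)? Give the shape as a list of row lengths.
Row-insert each entry into an empty tableau.

After inserting 2: P = [[2]].
After inserting 4: P = [[2, 4]].
After inserting 6: P = [[2, 4, 6]].
After inserting 5: P = [[2, 4, 5], [6]].
After inserting 3: P = [[2, 3, 5], [4], [6]].
After inserting 1: P = [[1, 3, 5], [2], [4], [6]].

The final insertion tableau P = [[1, 3, 5], [2], [4], [6]] has shape [3, 1, 1, 1].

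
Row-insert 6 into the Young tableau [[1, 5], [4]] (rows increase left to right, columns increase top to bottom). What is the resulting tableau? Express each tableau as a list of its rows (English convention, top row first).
6 is larger than every entry of row 1, so it is appended to row 1. The new tableau is [[1, 5, 6], [4]].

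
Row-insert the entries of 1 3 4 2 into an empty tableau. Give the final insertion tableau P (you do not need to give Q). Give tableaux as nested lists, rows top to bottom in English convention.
Insert 1: appended to row 1. P = [[1]].
Insert 3: appended to row 1. P = [[1, 3]].
Insert 4: appended to row 1. P = [[1, 3, 4]].
Insert 2: 2 bumps 3 from row 1; 3 starts row 2. P = [[1, 2, 4], [3]].

So P = [[1, 2, 4], [3]].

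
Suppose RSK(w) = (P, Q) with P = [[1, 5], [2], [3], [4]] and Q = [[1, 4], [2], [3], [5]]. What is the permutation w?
4 3 2 5 1

Reverse the RSK construction: for i from n down to 1, find the cell of Q containing i, remove the entry at that cell from P, and reverse-bump it up through P; the value ejected from row 1 is w(i).

Step i=5: Q has 5 at row 4, column 1; remove 4 from row 4 of P and reverse-bump: 4 enters row 3 and ejects 3; 3 enters row 2 and ejects 2; 2 enters row 1 and ejects 1. So w(5) = 1. P is now [[2, 5], [3], [4]].
Step i=4: Q has 4 at row 1, column 2; remove that cell from P, ejecting 5. So w(4) = 5. P is now [[2], [3], [4]].
Step i=3: Q has 3 at row 3, column 1; remove 4 from row 3 of P and reverse-bump: 4 enters row 2 and ejects 3; 3 enters row 1 and ejects 2. So w(3) = 2. P is now [[3], [4]].
Step i=2: Q has 2 at row 2, column 1; remove 4 from row 2 of P and reverse-bump: 4 enters row 1 and ejects 3. So w(2) = 3. P is now [[4]].
Step i=1: Q has 1 at row 1, column 1; remove that cell from P, ejecting 4. So w(1) = 4. P is now [].

So w = 4 3 2 5 1.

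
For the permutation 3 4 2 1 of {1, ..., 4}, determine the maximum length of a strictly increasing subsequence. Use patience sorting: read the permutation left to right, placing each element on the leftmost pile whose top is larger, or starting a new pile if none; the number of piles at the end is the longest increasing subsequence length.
2

3: new pile. tops = [3]
4: new pile. tops = [3, 4]
2: onto pile 1 (replacing 3). tops = [2, 4]
1: onto pile 1 (replacing 2). tops = [1, 4]

2 piles, so the longest increasing subsequence has length 2.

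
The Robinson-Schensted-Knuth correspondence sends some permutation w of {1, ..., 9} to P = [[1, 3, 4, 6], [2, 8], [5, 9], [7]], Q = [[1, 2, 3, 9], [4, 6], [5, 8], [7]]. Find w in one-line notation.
Reverse the RSK construction: for i from n down to 1, find the cell of Q containing i, remove the entry at that cell from P, and reverse-bump it up through P; the value ejected from row 1 is w(i).

Step i=9: Q has 9 at row 1, column 4; remove that cell from P, ejecting 6. So w(9) = 6. P is now [[1, 3, 4], [2, 8], [5, 9], [7]].
Step i=8: Q has 8 at row 3, column 2; remove 9 from row 3 of P and reverse-bump: 9 enters row 2 and ejects 8; 8 enters row 1 and ejects 4. So w(8) = 4. P is now [[1, 3, 8], [2, 9], [5], [7]].
Step i=7: Q has 7 at row 4, column 1; remove 7 from row 4 of P and reverse-bump: 7 enters row 3 and ejects 5; 5 enters row 2 and ejects 2; 2 enters row 1 and ejects 1. So w(7) = 1. P is now [[2, 3, 8], [5, 9], [7]].
Step i=6: Q has 6 at row 2, column 2; remove 9 from row 2 of P and reverse-bump: 9 enters row 1 and ejects 8. So w(6) = 8. P is now [[2, 3, 9], [5], [7]].
Step i=5: Q has 5 at row 3, column 1; remove 7 from row 3 of P and reverse-bump: 7 enters row 2 and ejects 5; 5 enters row 1 and ejects 3. So w(5) = 3. P is now [[2, 5, 9], [7]].
Step i=4: Q has 4 at row 2, column 1; remove 7 from row 2 of P and reverse-bump: 7 enters row 1 and ejects 5. So w(4) = 5. P is now [[2, 7, 9]].
Step i=3: Q has 3 at row 1, column 3; remove that cell from P, ejecting 9. So w(3) = 9. P is now [[2, 7]].
Step i=2: Q has 2 at row 1, column 2; remove that cell from P, ejecting 7. So w(2) = 7. P is now [[2]].
Step i=1: Q has 1 at row 1, column 1; remove that cell from P, ejecting 2. So w(1) = 2. P is now [].

So w = 2 7 9 5 3 8 1 4 6.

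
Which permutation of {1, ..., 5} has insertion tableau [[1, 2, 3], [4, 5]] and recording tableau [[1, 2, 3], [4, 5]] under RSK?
Reverse the RSK construction: for i from n down to 1, find the cell of Q containing i, remove the entry at that cell from P, and reverse-bump it up through P; the value ejected from row 1 is w(i).

Step i=5: Q has 5 at row 2, column 2; remove 5 from row 2 of P and reverse-bump: 5 enters row 1 and ejects 3. So w(5) = 3. P is now [[1, 2, 5], [4]].
Step i=4: Q has 4 at row 2, column 1; remove 4 from row 2 of P and reverse-bump: 4 enters row 1 and ejects 2. So w(4) = 2. P is now [[1, 4, 5]].
Step i=3: Q has 3 at row 1, column 3; remove that cell from P, ejecting 5. So w(3) = 5. P is now [[1, 4]].
Step i=2: Q has 2 at row 1, column 2; remove that cell from P, ejecting 4. So w(2) = 4. P is now [[1]].
Step i=1: Q has 1 at row 1, column 1; remove that cell from P, ejecting 1. So w(1) = 1. P is now [].

So w = 1 4 5 2 3.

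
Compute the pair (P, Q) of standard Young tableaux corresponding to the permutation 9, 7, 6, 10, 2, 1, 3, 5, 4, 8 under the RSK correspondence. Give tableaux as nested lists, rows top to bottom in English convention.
Insert each entry of the permutation into P by Schensted row insertion, recording in Q the position of each new cell.

Insert 9: appended to row 1. P = [[9]].
Insert 7: 7 bumps 9 from row 1; 9 starts row 2. P = [[7], [9]].
Insert 6: 6 bumps 7 from row 1; 7 bumps 9 from row 2; 9 starts row 3. P = [[6], [7], [9]].
Insert 10: appended to row 1. P = [[6, 10], [7], [9]].
Insert 2: 2 bumps 6 from row 1; 6 bumps 7 from row 2; 7 bumps 9 from row 3; 9 starts row 4. P = [[2, 10], [6], [7], [9]].
Insert 1: 1 bumps 2 from row 1; 2 bumps 6 from row 2; 6 bumps 7 from row 3; 7 bumps 9 from row 4; 9 starts row 5. P = [[1, 10], [2], [6], [7], [9]].
Insert 3: 3 bumps 10 from row 1; 10 appends to row 2. P = [[1, 3], [2, 10], [6], [7], [9]].
Insert 5: appended to row 1. P = [[1, 3, 5], [2, 10], [6], [7], [9]].
Insert 4: 4 bumps 5 from row 1; 5 bumps 10 from row 2; 10 appends to row 3. P = [[1, 3, 4], [2, 5], [6, 10], [7], [9]].
Insert 8: appended to row 1. P = [[1, 3, 4, 8], [2, 5], [6, 10], [7], [9]].

So P = [[1, 3, 4, 8], [2, 5], [6, 10], [7], [9]], Q = [[1, 4, 8, 10], [2, 7], [3, 9], [5], [6]].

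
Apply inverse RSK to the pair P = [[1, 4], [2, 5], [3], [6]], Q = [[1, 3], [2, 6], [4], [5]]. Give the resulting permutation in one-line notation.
Reverse the RSK construction: for i from n down to 1, find the cell of Q containing i, remove the entry at that cell from P, and reverse-bump it up through P; the value ejected from row 1 is w(i).

Step i=6: Q has 6 at row 2, column 2; remove 5 from row 2 of P and reverse-bump: 5 enters row 1 and ejects 4. So w(6) = 4. P is now [[1, 5], [2], [3], [6]].
Step i=5: Q has 5 at row 4, column 1; remove 6 from row 4 of P and reverse-bump: 6 enters row 3 and ejects 3; 3 enters row 2 and ejects 2; 2 enters row 1 and ejects 1. So w(5) = 1. P is now [[2, 5], [3], [6]].
Step i=4: Q has 4 at row 3, column 1; remove 6 from row 3 of P and reverse-bump: 6 enters row 2 and ejects 3; 3 enters row 1 and ejects 2. So w(4) = 2. P is now [[3, 5], [6]].
Step i=3: Q has 3 at row 1, column 2; remove that cell from P, ejecting 5. So w(3) = 5. P is now [[3], [6]].
Step i=2: Q has 2 at row 2, column 1; remove 6 from row 2 of P and reverse-bump: 6 enters row 1 and ejects 3. So w(2) = 3. P is now [[6]].
Step i=1: Q has 1 at row 1, column 1; remove that cell from P, ejecting 6. So w(1) = 6. P is now [].

So w = 6 3 5 2 1 4.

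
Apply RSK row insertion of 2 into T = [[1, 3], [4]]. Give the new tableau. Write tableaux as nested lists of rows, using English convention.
In row 1, 2 replaces 3 (the leftmost entry greater than 2); 3 is bumped to row 2. In row 2, 3 replaces 4 (the leftmost entry greater than 3); 4 is bumped to row 3. 4 starts a new row 3. The new tableau is [[1, 2], [3], [4]].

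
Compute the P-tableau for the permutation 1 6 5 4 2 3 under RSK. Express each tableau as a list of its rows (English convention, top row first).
P = [[1, 2, 3], [4], [5], [6]]

Insert 1: appended to row 1. P = [[1]].
Insert 6: appended to row 1. P = [[1, 6]].
Insert 5: 5 bumps 6 from row 1; 6 starts row 2. P = [[1, 5], [6]].
Insert 4: 4 bumps 5 from row 1; 5 bumps 6 from row 2; 6 starts row 3. P = [[1, 4], [5], [6]].
Insert 2: 2 bumps 4 from row 1; 4 bumps 5 from row 2; 5 bumps 6 from row 3; 6 starts row 4. P = [[1, 2], [4], [5], [6]].
Insert 3: appended to row 1. P = [[1, 2, 3], [4], [5], [6]].

So P = [[1, 2, 3], [4], [5], [6]].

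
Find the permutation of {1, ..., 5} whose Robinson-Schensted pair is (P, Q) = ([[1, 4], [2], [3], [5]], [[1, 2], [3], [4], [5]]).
3 5 4 2 1

Reverse the RSK construction: for i from n down to 1, find the cell of Q containing i, remove the entry at that cell from P, and reverse-bump it up through P; the value ejected from row 1 is w(i).

Step i=5: Q has 5 at row 4, column 1; remove 5 from row 4 of P and reverse-bump: 5 enters row 3 and ejects 3; 3 enters row 2 and ejects 2; 2 enters row 1 and ejects 1. So w(5) = 1. P is now [[2, 4], [3], [5]].
Step i=4: Q has 4 at row 3, column 1; remove 5 from row 3 of P and reverse-bump: 5 enters row 2 and ejects 3; 3 enters row 1 and ejects 2. So w(4) = 2. P is now [[3, 4], [5]].
Step i=3: Q has 3 at row 2, column 1; remove 5 from row 2 of P and reverse-bump: 5 enters row 1 and ejects 4. So w(3) = 4. P is now [[3, 5]].
Step i=2: Q has 2 at row 1, column 2; remove that cell from P, ejecting 5. So w(2) = 5. P is now [[3]].
Step i=1: Q has 1 at row 1, column 1; remove that cell from P, ejecting 3. So w(1) = 3. P is now [].

So w = 3 5 4 2 1.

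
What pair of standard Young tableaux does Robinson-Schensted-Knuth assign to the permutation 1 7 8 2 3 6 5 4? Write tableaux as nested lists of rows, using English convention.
Insert each entry of the permutation into P by Schensted row insertion, recording in Q the position of each new cell.

Insert 1: appended to row 1. P = [[1]], Q = [[1]].
Insert 7: appended to row 1. P = [[1, 7]], Q = [[1, 2]].
Insert 8: appended to row 1. P = [[1, 7, 8]], Q = [[1, 2, 3]].
Insert 2: 2 bumps 7 from row 1; 7 starts row 2. P = [[1, 2, 8], [7]], Q = [[1, 2, 3], [4]].
Insert 3: 3 bumps 8 from row 1; 8 appends to row 2. P = [[1, 2, 3], [7, 8]], Q = [[1, 2, 3], [4, 5]].
Insert 6: appended to row 1. P = [[1, 2, 3, 6], [7, 8]], Q = [[1, 2, 3, 6], [4, 5]].
Insert 5: 5 bumps 6 from row 1; 6 bumps 7 from row 2; 7 starts row 3. P = [[1, 2, 3, 5], [6, 8], [7]], Q = [[1, 2, 3, 6], [4, 5], [7]].
Insert 4: 4 bumps 5 from row 1; 5 bumps 6 from row 2; 6 bumps 7 from row 3; 7 starts row 4. P = [[1, 2, 3, 4], [5, 8], [6], [7]], Q = [[1, 2, 3, 6], [4, 5], [7], [8]].

So P = [[1, 2, 3, 4], [5, 8], [6], [7]], Q = [[1, 2, 3, 6], [4, 5], [7], [8]].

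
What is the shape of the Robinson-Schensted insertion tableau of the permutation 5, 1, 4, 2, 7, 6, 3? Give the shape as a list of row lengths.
[3, 2, 2]

Row-insert each entry into an empty tableau.

After inserting 5: P = [[5]].
After inserting 1: P = [[1], [5]].
After inserting 4: P = [[1, 4], [5]].
After inserting 2: P = [[1, 2], [4], [5]].
After inserting 7: P = [[1, 2, 7], [4], [5]].
After inserting 6: P = [[1, 2, 6], [4, 7], [5]].
After inserting 3: P = [[1, 2, 3], [4, 6], [5, 7]].

The final insertion tableau P = [[1, 2, 3], [4, 6], [5, 7]] has shape [3, 2, 2].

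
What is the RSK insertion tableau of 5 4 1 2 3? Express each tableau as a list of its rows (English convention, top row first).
P = [[1, 2, 3], [4], [5]]

After inserting 5: P = [[5]].
After inserting 4: P = [[4], [5]].
After inserting 1: P = [[1], [4], [5]].
After inserting 2: P = [[1, 2], [4], [5]].
After inserting 3: P = [[1, 2, 3], [4], [5]].

So P = [[1, 2, 3], [4], [5]].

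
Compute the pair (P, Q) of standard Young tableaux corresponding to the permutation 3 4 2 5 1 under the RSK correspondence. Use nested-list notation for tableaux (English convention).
Insert each entry of the permutation into P by Schensted row insertion, recording in Q the position of each new cell.

Insert 3: appended to row 1. P = [[3]].
Insert 4: appended to row 1. P = [[3, 4]].
Insert 2: 2 bumps 3 from row 1; 3 starts row 2. P = [[2, 4], [3]].
Insert 5: appended to row 1. P = [[2, 4, 5], [3]].
Insert 1: 1 bumps 2 from row 1; 2 bumps 3 from row 2; 3 starts row 3. P = [[1, 4, 5], [2], [3]].

So P = [[1, 4, 5], [2], [3]], Q = [[1, 2, 4], [3], [5]].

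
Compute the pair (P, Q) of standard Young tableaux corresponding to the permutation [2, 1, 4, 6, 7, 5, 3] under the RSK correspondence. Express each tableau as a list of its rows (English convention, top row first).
P = [[1, 3, 5, 7], [2, 4], [6]], Q = [[1, 3, 4, 5], [2, 6], [7]]

Insert each entry of the permutation into P by Schensted row insertion, recording in Q the position of each new cell.

Insert 2: appended to row 1. P = [[2]].
Insert 1: 1 bumps 2 from row 1; 2 starts row 2. P = [[1], [2]].
Insert 4: appended to row 1. P = [[1, 4], [2]].
Insert 6: appended to row 1. P = [[1, 4, 6], [2]].
Insert 7: appended to row 1. P = [[1, 4, 6, 7], [2]].
Insert 5: 5 bumps 6 from row 1; 6 appends to row 2. P = [[1, 4, 5, 7], [2, 6]].
Insert 3: 3 bumps 4 from row 1; 4 bumps 6 from row 2; 6 starts row 3. P = [[1, 3, 5, 7], [2, 4], [6]].

So P = [[1, 3, 5, 7], [2, 4], [6]], Q = [[1, 3, 4, 5], [2, 6], [7]].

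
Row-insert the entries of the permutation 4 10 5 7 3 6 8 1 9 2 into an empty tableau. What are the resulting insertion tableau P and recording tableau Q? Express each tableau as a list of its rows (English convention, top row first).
Insert each entry of the permutation into P by Schensted row insertion, recording in Q the position of each new cell.

Insert 4: appended to row 1. P = [[4]], Q = [[1]].
Insert 10: appended to row 1. P = [[4, 10]], Q = [[1, 2]].
Insert 5: 5 bumps 10 from row 1; 10 starts row 2. P = [[4, 5], [10]], Q = [[1, 2], [3]].
Insert 7: appended to row 1. P = [[4, 5, 7], [10]], Q = [[1, 2, 4], [3]].
Insert 3: 3 bumps 4 from row 1; 4 bumps 10 from row 2; 10 starts row 3. P = [[3, 5, 7], [4], [10]], Q = [[1, 2, 4], [3], [5]].
Insert 6: 6 bumps 7 from row 1; 7 appends to row 2. P = [[3, 5, 6], [4, 7], [10]], Q = [[1, 2, 4], [3, 6], [5]].
Insert 8: appended to row 1. P = [[3, 5, 6, 8], [4, 7], [10]], Q = [[1, 2, 4, 7], [3, 6], [5]].
Insert 1: 1 bumps 3 from row 1; 3 bumps 4 from row 2; 4 bumps 10 from row 3; 10 starts row 4. P = [[1, 5, 6, 8], [3, 7], [4], [10]], Q = [[1, 2, 4, 7], [3, 6], [5], [8]].
Insert 9: appended to row 1. P = [[1, 5, 6, 8, 9], [3, 7], [4], [10]], Q = [[1, 2, 4, 7, 9], [3, 6], [5], [8]].
Insert 2: 2 bumps 5 from row 1; 5 bumps 7 from row 2; 7 appends to row 3. P = [[1, 2, 6, 8, 9], [3, 5], [4, 7], [10]], Q = [[1, 2, 4, 7, 9], [3, 6], [5, 10], [8]].

So P = [[1, 2, 6, 8, 9], [3, 5], [4, 7], [10]], Q = [[1, 2, 4, 7, 9], [3, 6], [5, 10], [8]].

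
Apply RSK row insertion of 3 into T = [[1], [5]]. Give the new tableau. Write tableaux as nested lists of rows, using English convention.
[[1, 3], [5]]

3 is larger than every entry of row 1, so it is appended to row 1. The new tableau is [[1, 3], [5]].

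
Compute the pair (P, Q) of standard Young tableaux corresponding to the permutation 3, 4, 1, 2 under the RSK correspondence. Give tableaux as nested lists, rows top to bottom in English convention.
Insert each entry of the permutation into P by Schensted row insertion, recording in Q the position of each new cell.

Insert 3: appended to row 1. P = [[3]].
Insert 4: appended to row 1. P = [[3, 4]].
Insert 1: 1 bumps 3 from row 1; 3 starts row 2. P = [[1, 4], [3]].
Insert 2: 2 bumps 4 from row 1; 4 appends to row 2. P = [[1, 2], [3, 4]].

So P = [[1, 2], [3, 4]], Q = [[1, 2], [3, 4]].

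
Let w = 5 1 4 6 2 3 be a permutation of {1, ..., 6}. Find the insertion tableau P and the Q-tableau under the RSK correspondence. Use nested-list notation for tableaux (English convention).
Insert each entry of the permutation into P by Schensted row insertion, recording in Q the position of each new cell.

After inserting 5: P = [[5]].
After inserting 1: P = [[1], [5]].
After inserting 4: P = [[1, 4], [5]].
After inserting 6: P = [[1, 4, 6], [5]].
After inserting 2: P = [[1, 2, 6], [4], [5]].
After inserting 3: P = [[1, 2, 3], [4, 6], [5]].

So P = [[1, 2, 3], [4, 6], [5]], Q = [[1, 3, 4], [2, 6], [5]].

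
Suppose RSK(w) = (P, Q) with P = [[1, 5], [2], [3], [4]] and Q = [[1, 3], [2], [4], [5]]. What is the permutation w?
4 3 5 2 1

Reverse the RSK construction: for i from n down to 1, find the cell of Q containing i, remove the entry at that cell from P, and reverse-bump it up through P; the value ejected from row 1 is w(i).

Step i=5: Q has 5 at row 4, column 1; remove 4 from row 4 of P and reverse-bump: 4 enters row 3 and ejects 3; 3 enters row 2 and ejects 2; 2 enters row 1 and ejects 1. So w(5) = 1. P is now [[2, 5], [3], [4]].
Step i=4: Q has 4 at row 3, column 1; remove 4 from row 3 of P and reverse-bump: 4 enters row 2 and ejects 3; 3 enters row 1 and ejects 2. So w(4) = 2. P is now [[3, 5], [4]].
Step i=3: Q has 3 at row 1, column 2; remove that cell from P, ejecting 5. So w(3) = 5. P is now [[3], [4]].
Step i=2: Q has 2 at row 2, column 1; remove 4 from row 2 of P and reverse-bump: 4 enters row 1 and ejects 3. So w(2) = 3. P is now [[4]].
Step i=1: Q has 1 at row 1, column 1; remove that cell from P, ejecting 4. So w(1) = 4. P is now [].

So w = 4 3 5 2 1.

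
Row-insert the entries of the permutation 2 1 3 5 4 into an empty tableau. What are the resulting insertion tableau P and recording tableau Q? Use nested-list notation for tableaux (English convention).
Insert each entry of the permutation into P by Schensted row insertion, recording in Q the position of each new cell.

Insert 2: appended to row 1. P = [[2]].
Insert 1: 1 bumps 2 from row 1; 2 starts row 2. P = [[1], [2]].
Insert 3: appended to row 1. P = [[1, 3], [2]].
Insert 5: appended to row 1. P = [[1, 3, 5], [2]].
Insert 4: 4 bumps 5 from row 1; 5 appends to row 2. P = [[1, 3, 4], [2, 5]].

So P = [[1, 3, 4], [2, 5]], Q = [[1, 3, 4], [2, 5]].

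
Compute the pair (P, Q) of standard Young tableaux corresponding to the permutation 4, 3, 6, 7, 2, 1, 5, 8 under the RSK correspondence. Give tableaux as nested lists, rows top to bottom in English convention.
P = [[1, 5, 7, 8], [2, 6], [3], [4]], Q = [[1, 3, 4, 8], [2, 7], [5], [6]]

Insert each entry of the permutation into P by Schensted row insertion, recording in Q the position of each new cell.

Insert 4: appended to row 1. P = [[4]].
Insert 3: 3 bumps 4 from row 1; 4 starts row 2. P = [[3], [4]].
Insert 6: appended to row 1. P = [[3, 6], [4]].
Insert 7: appended to row 1. P = [[3, 6, 7], [4]].
Insert 2: 2 bumps 3 from row 1; 3 bumps 4 from row 2; 4 starts row 3. P = [[2, 6, 7], [3], [4]].
Insert 1: 1 bumps 2 from row 1; 2 bumps 3 from row 2; 3 bumps 4 from row 3; 4 starts row 4. P = [[1, 6, 7], [2], [3], [4]].
Insert 5: 5 bumps 6 from row 1; 6 appends to row 2. P = [[1, 5, 7], [2, 6], [3], [4]].
Insert 8: appended to row 1. P = [[1, 5, 7, 8], [2, 6], [3], [4]].

So P = [[1, 5, 7, 8], [2, 6], [3], [4]], Q = [[1, 3, 4, 8], [2, 7], [5], [6]].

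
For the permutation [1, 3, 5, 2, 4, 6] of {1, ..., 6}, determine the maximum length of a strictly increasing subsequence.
4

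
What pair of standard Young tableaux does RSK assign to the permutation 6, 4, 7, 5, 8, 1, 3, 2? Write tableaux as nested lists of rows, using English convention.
Insert each entry of the permutation into P by Schensted row insertion, recording in Q the position of each new cell.

Insert 6: appended to row 1. P = [[6]], Q = [[1]].
Insert 4: 4 bumps 6 from row 1; 6 starts row 2. P = [[4], [6]], Q = [[1], [2]].
Insert 7: appended to row 1. P = [[4, 7], [6]], Q = [[1, 3], [2]].
Insert 5: 5 bumps 7 from row 1; 7 appends to row 2. P = [[4, 5], [6, 7]], Q = [[1, 3], [2, 4]].
Insert 8: appended to row 1. P = [[4, 5, 8], [6, 7]], Q = [[1, 3, 5], [2, 4]].
Insert 1: 1 bumps 4 from row 1; 4 bumps 6 from row 2; 6 starts row 3. P = [[1, 5, 8], [4, 7], [6]], Q = [[1, 3, 5], [2, 4], [6]].
Insert 3: 3 bumps 5 from row 1; 5 bumps 7 from row 2; 7 appends to row 3. P = [[1, 3, 8], [4, 5], [6, 7]], Q = [[1, 3, 5], [2, 4], [6, 7]].
Insert 2: 2 bumps 3 from row 1; 3 bumps 4 from row 2; 4 bumps 6 from row 3; 6 starts row 4. P = [[1, 2, 8], [3, 5], [4, 7], [6]], Q = [[1, 3, 5], [2, 4], [6, 7], [8]].

So P = [[1, 2, 8], [3, 5], [4, 7], [6]], Q = [[1, 3, 5], [2, 4], [6, 7], [8]].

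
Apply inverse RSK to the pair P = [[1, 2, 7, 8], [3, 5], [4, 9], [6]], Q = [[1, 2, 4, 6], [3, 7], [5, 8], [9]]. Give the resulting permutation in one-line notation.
Reverse the RSK construction: for i from n down to 1, find the cell of Q containing i, remove the entry at that cell from P, and reverse-bump it up through P; the value ejected from row 1 is w(i).

Step i=9: Q has 9 at row 4, column 1; remove 6 from row 4 of P and reverse-bump: 6 enters row 3 and ejects 4; 4 enters row 2 and ejects 3; 3 enters row 1 and ejects 2. So w(9) = 2. P is now [[1, 3, 7, 8], [4, 5], [6, 9]].
Step i=8: Q has 8 at row 3, column 2; remove 9 from row 3 of P and reverse-bump: 9 enters row 2 and ejects 5; 5 enters row 1 and ejects 3. So w(8) = 3. P is now [[1, 5, 7, 8], [4, 9], [6]].
Step i=7: Q has 7 at row 2, column 2; remove 9 from row 2 of P and reverse-bump: 9 enters row 1 and ejects 8. So w(7) = 8. P is now [[1, 5, 7, 9], [4], [6]].
Step i=6: Q has 6 at row 1, column 4; remove that cell from P, ejecting 9. So w(6) = 9. P is now [[1, 5, 7], [4], [6]].
Step i=5: Q has 5 at row 3, column 1; remove 6 from row 3 of P and reverse-bump: 6 enters row 2 and ejects 4; 4 enters row 1 and ejects 1. So w(5) = 1. P is now [[4, 5, 7], [6]].
Step i=4: Q has 4 at row 1, column 3; remove that cell from P, ejecting 7. So w(4) = 7. P is now [[4, 5], [6]].
Step i=3: Q has 3 at row 2, column 1; remove 6 from row 2 of P and reverse-bump: 6 enters row 1 and ejects 5. So w(3) = 5. P is now [[4, 6]].
Step i=2: Q has 2 at row 1, column 2; remove that cell from P, ejecting 6. So w(2) = 6. P is now [[4]].
Step i=1: Q has 1 at row 1, column 1; remove that cell from P, ejecting 4. So w(1) = 4. P is now [].

So w = 4 6 5 7 1 9 8 3 2.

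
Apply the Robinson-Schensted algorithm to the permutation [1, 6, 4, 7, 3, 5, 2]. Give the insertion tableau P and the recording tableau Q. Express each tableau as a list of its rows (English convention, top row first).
P = [[1, 2, 5], [3, 7], [4], [6]], Q = [[1, 2, 4], [3, 6], [5], [7]]

Insert each entry of the permutation into P by Schensted row insertion, recording in Q the position of each new cell.

Insert 1: appended to row 1. P = [[1]], Q = [[1]].
Insert 6: appended to row 1. P = [[1, 6]], Q = [[1, 2]].
Insert 4: 4 bumps 6 from row 1; 6 starts row 2. P = [[1, 4], [6]], Q = [[1, 2], [3]].
Insert 7: appended to row 1. P = [[1, 4, 7], [6]], Q = [[1, 2, 4], [3]].
Insert 3: 3 bumps 4 from row 1; 4 bumps 6 from row 2; 6 starts row 3. P = [[1, 3, 7], [4], [6]], Q = [[1, 2, 4], [3], [5]].
Insert 5: 5 bumps 7 from row 1; 7 appends to row 2. P = [[1, 3, 5], [4, 7], [6]], Q = [[1, 2, 4], [3, 6], [5]].
Insert 2: 2 bumps 3 from row 1; 3 bumps 4 from row 2; 4 bumps 6 from row 3; 6 starts row 4. P = [[1, 2, 5], [3, 7], [4], [6]], Q = [[1, 2, 4], [3, 6], [5], [7]].

So P = [[1, 2, 5], [3, 7], [4], [6]], Q = [[1, 2, 4], [3, 6], [5], [7]].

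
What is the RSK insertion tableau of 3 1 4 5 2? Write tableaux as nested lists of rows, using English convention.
P = [[1, 2, 5], [3, 4]]

Insert 3: appended to row 1. P = [[3]].
Insert 1: 1 bumps 3 from row 1; 3 starts row 2. P = [[1], [3]].
Insert 4: appended to row 1. P = [[1, 4], [3]].
Insert 5: appended to row 1. P = [[1, 4, 5], [3]].
Insert 2: 2 bumps 4 from row 1; 4 appends to row 2. P = [[1, 2, 5], [3, 4]].

So P = [[1, 2, 5], [3, 4]].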